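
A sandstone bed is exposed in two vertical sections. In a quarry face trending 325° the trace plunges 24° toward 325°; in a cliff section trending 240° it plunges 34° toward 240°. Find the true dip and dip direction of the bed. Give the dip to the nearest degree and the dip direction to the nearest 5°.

true dip 38°, dip direction 270°

The two traces are lines in the plane: v₁ = (sin 325°·cos 24°, cos 325°·cos 24°, −sin 24°), v₂ = (sin 240°·cos 34°, cos 240°·cos 34°, −sin 34°).
The plane normal is n = v₁ × v₂ ∝ (-0.587, -0.001, 0.754).
tan δ = √(n_x²+n_y²)/n_z = 0.587/0.754, so δ = 37.9°.
Dip direction = atan2(-0.587, -0.001) = 270° (azimuth of n's horizontal projection).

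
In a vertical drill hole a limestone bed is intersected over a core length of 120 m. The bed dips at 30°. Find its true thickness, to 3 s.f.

104 m

True thickness t = h · cos(dip) = 120 × cos 30°
t = 120 × 0.8660 = 103.923 m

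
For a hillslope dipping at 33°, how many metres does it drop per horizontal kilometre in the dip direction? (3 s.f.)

649 m

drop per km = 1000 × tan 33° = 1000 × 0.6494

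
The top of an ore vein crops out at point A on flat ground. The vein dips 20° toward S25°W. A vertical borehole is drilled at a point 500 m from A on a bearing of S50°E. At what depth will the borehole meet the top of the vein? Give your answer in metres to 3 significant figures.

47.1 m

The hole lies 75° from the dip direction, so the down-dip offset is 500 × cos 75° = 129.41 m.
Depth = down-dip offset × tan(dip) = 129.41 × tan 20° = 129.41 × 0.3640
Depth = 47.10 m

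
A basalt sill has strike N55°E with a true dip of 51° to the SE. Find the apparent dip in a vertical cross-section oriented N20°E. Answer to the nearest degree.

Angle between strike (N55°E) and section (N20°E): β = 35°.
tan(apparent dip) = tan 51° · sin 35° = 0.7083
α = arctan(0.7083) = 35.31°

35°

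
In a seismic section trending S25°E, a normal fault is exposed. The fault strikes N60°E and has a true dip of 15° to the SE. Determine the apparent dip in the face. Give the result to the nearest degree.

The section lies 85° from the strike.
tan(apparent dip) = tan 15° · sin 85° = 0.2669
apparent dip = arctan 0.2669 = 14.95°

15°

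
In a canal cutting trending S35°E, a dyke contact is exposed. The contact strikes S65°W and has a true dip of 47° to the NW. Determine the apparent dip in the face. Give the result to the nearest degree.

The section lies 80° from the strike.
tan(apparent dip) = tan 47° · sin 80° = 1.0561
apparent dip = arctan 1.0561 = 46.56°

47°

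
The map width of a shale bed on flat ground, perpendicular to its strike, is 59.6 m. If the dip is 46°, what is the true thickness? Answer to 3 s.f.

True thickness t = w · sin(dip) = 59.6 × sin 46°
t = 59.6 × 0.7193 = 42.873 m

42.9 m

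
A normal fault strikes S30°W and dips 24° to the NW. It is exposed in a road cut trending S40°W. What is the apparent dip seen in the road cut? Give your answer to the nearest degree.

Angle between strike (S30°W) and section (S40°W): β = 10°.
tan(apparent dip) = tan 24° · sin 10° = 0.0773
α = arctan(0.0773) = 4.42°

4°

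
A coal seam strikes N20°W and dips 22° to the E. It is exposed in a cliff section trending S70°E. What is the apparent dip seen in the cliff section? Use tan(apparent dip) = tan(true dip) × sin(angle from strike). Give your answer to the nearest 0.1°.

17.2°

Angle between strike (N20°W) and section (S70°E): β = 50°.
tan(apparent dip) = tan 22° · sin 50° = 0.3095
α = arctan(0.3095) = 17.20°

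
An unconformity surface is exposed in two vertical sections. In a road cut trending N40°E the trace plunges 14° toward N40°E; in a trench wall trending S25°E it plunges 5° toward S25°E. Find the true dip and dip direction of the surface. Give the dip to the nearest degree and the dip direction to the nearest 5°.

Represent each trace as a vector plunging at its apparent dip toward its trend (east-north-up frame): v₁ = (0.624, 0.743, -0.242), v₂ = (0.421, -0.903, -0.087).
The plane normal is n = v₁ × v₂ ∝ (0.283, 0.047, 0.876).
True dip = arccos(n_z / |n|) = arccos(0.9503) = 18.1°.
The horizontal component of n points toward azimuth atan2(n_x, n_y) = 80°, the dip direction.

true dip 18°, dip direction 080°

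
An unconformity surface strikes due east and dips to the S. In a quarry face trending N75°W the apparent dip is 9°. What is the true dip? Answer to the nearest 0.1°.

31.5°

The section is 15° from the strike.
tan(true dip) = tan 9° / sin 15° = 0.6120
true dip = arctan 0.6120 = 31.46°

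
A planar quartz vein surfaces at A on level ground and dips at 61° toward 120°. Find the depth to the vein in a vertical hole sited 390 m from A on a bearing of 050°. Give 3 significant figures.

241 m

The hole lies 70° from the dip direction, so the down-dip offset is 390 × cos 70° = 133.39 m.
Depth = down-dip offset × tan(dip) = 133.39 × tan 61° = 133.39 × 1.8040
Depth = 240.64 m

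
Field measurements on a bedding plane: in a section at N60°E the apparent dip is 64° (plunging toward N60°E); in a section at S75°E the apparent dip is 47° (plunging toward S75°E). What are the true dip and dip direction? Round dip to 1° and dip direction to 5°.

true dip 65°, dip direction 045°

Each apparent-dip line lies in the plane. As unit vectors (x east, y north, z up), v₁ plunges 64°→N60°E and v₂ plunges 47°→S75°E.
The plane normal is n = v₁ × v₂ ∝ (0.319, 0.314, 0.211).
True dip = arccos(n_z / |n|) = arccos(0.4268) = 64.7°.
Dip direction = azimuth of (n_x, n_y) = atan2(0.319, 0.314) = 45°.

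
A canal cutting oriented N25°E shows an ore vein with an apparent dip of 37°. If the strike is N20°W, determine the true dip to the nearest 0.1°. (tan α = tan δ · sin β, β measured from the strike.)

The section is 45° from the strike.
tan(true dip) = tan 37° / sin 45° = 1.0657
δ = arctan(1.0657) = 46.82°

46.8°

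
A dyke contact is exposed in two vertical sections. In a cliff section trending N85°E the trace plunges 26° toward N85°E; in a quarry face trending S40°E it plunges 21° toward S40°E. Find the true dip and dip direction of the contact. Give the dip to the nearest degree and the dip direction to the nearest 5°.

true dip 27°, dip direction 100°

Each apparent-dip line lies in the plane. As unit vectors (x east, y north, z up), v₁ plunges 26°→N85°E and v₂ plunges 21°→S40°E.
n = v₁ × v₂ = (0.342, -0.058, 0.687) (taken with n_z > 0).
Dip δ = arctan(|n_h|/n_z) = arctan(0.346/0.687) = 26.7°.
The horizontal component of n points toward azimuth atan2(n_x, n_y) = 100°, the dip direction.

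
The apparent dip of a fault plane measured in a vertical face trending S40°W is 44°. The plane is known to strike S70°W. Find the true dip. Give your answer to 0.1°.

The section is 30° from the strike.
tan(true dip) = tan 44° / sin 30° = 1.9314
true dip = arctan 1.9314 = 62.63°

62.6°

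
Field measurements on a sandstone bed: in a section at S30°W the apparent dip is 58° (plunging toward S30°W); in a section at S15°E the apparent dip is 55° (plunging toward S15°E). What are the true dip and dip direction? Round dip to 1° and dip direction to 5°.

The two traces are lines in the plane: v₁ = (sin 210°·cos 58°, cos 210°·cos 58°, −sin 58°), v₂ = (sin 165°·cos 55°, cos 165°·cos 55°, −sin 55°).
The plane normal is n = v₁ × v₂ ∝ (-0.094, -0.343, 0.215).
True dip = arccos(n_z / |n|) = arccos(0.5173) = 58.8°.
Dip direction = atan2(-0.094, -0.343) = 195° (azimuth of n's horizontal projection).

true dip 59°, dip direction 195°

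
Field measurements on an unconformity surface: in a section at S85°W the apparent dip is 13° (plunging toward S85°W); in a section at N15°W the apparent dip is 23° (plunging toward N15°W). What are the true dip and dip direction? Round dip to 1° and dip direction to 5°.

true dip 24°, dip direction 325°

The two traces are lines in the plane: v₁ = (sin 265°·cos 13°, cos 265°·cos 13°, −sin 13°), v₂ = (sin 345°·cos 23°, cos 345°·cos 23°, −sin 23°).
The plane normal is n = v₁ × v₂ ∝ (-0.233, 0.326, 0.883).
Dip δ = arctan(|n_h|/n_z) = arctan(0.401/0.883) = 24.4°.
Dip direction = atan2(-0.233, 0.326) = 324° (azimuth of n's horizontal projection).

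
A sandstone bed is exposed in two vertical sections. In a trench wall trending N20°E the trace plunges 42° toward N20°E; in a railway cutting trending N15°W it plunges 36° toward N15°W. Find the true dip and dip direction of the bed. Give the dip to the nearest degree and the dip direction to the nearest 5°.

Represent each trace as a vector plunging at its apparent dip toward its trend (east-north-up frame): v₁ = (0.254, 0.698, -0.669), v₂ = (-0.209, 0.781, -0.588).
The plane normal is n = v₁ × v₂ ∝ (0.112, 0.290, 0.345).
tan δ = √(n_x²+n_y²)/n_z = 0.311/0.345, so δ = 42.0°.
Dip direction = azimuth of (n_x, n_y) = atan2(0.112, 0.290) = 21°.

true dip 42°, dip direction 020°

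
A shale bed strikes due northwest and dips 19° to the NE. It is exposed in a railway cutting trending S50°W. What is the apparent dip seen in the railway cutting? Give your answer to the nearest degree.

19°

The strike is due northwest and the section trends S50°W; the acute angle between them is β = 85°.
tan α = tan 19° × sin 85° = 0.3443 × 0.9962 = 0.3430
apparent dip = arctan 0.3430 = 18.93°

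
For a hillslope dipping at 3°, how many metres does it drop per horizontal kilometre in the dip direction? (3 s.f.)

drop per km = 1000 × tan 3° = 1000 × 0.0524

52.4 m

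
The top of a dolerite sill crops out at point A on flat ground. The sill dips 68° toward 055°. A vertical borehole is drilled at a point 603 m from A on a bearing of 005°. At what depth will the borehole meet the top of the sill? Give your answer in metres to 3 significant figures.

The hole lies 50° from the dip direction, so the down-dip offset is 603 × cos 50° = 387.60 m.
Depth = down-dip offset × tan(dip) = 387.60 × tan 68° = 387.60 × 2.4751
Depth = 959.35 m

959 m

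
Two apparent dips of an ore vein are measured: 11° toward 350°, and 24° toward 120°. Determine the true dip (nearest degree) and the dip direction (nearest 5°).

true dip 38°, dip direction 065°

Represent each trace as a vector plunging at its apparent dip toward its trend (east-north-up frame): v₁ = (-0.170, 0.967, -0.191), v₂ = (0.791, -0.457, -0.407).
The plane normal is n = v₁ × v₂ ∝ (0.480, 0.220, 0.687).
tan δ = √(n_x²+n_y²)/n_z = 0.528/0.687, so δ = 37.6°.
Dip direction = atan2(0.480, 0.220) = 65° (azimuth of n's horizontal projection).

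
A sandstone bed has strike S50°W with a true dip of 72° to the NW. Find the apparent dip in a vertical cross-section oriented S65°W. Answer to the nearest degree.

Angle between strike (S50°W) and section (S65°W): β = 15°.
tan(apparent dip) = tan 72° · sin 15° = 0.7966
α = arctan(0.7966) = 38.54°

39°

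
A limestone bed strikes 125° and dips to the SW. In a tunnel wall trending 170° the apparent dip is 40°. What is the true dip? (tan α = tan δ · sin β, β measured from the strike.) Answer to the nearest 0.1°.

The section is 45° from the strike.
tan δ = tan α / sin β = tan 40° / sin 45° = 0.8391 / 0.7071 = 1.1867
δ = arctan(1.1867) = 49.88°

49.9°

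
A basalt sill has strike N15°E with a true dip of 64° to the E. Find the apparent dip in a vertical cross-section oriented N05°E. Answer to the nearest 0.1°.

The section lies 10° from the strike.
tan α = tan 64° × sin 10° = 2.0503 × 0.1736 = 0.3560
apparent dip = arctan 0.3560 = 19.60°

19.6°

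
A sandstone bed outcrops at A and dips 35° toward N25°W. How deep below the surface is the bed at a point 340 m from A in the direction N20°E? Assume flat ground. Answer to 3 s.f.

168 m

The hole lies 45° from the dip direction, so the down-dip offset is 340 × cos 45° = 240.42 m.
Depth = down-dip offset × tan(dip) = 240.42 × tan 35° = 240.42 × 0.7002
Depth = 168.34 m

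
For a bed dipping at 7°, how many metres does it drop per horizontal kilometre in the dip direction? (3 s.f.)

drop per km = 1000 × tan 7° = 1000 × 0.1228

123 m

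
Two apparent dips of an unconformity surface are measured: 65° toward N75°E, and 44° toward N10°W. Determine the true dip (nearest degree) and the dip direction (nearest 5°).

true dip 66°, dip direction 055°

The two traces are lines in the plane: v₁ = (sin 75°·cos 65°, cos 75°·cos 65°, −sin 65°), v₂ = (sin 350°·cos 44°, cos 350°·cos 44°, −sin 44°).
The plane normal is n = v₁ × v₂ ∝ (0.566, 0.397, 0.303).
Dip δ = arctan(|n_h|/n_z) = arctan(0.691/0.303) = 66.3°.
Dip direction = atan2(0.566, 0.397) = 55° (azimuth of n's horizontal projection).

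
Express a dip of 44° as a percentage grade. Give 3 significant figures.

grade % = 100 × tan 44° = 100 × 0.9657

96.6%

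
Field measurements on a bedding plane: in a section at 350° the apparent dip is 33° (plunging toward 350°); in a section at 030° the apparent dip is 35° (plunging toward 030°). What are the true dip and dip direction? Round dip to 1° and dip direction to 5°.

true dip 36°, dip direction 015°

Each apparent-dip line lies in the plane. As unit vectors (x east, y north, z up), v₁ plunges 33°→350° and v₂ plunges 35°→030°.
The plane normal is n = v₁ × v₂ ∝ (0.087, 0.307, 0.442).
Dip δ = arctan(|n_h|/n_z) = arctan(0.319/0.442) = 35.8°.
Dip direction = azimuth of (n_x, n_y) = atan2(0.087, 0.307) = 16°.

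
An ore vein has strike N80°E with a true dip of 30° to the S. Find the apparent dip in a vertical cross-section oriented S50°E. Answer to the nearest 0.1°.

The strike is N80°E and the section trends S50°E; the acute angle between them is β = 50°.
tan(apparent dip) = tan 30° · sin 50° = 0.4423
apparent dip = arctan 0.4423 = 23.86°

23.9°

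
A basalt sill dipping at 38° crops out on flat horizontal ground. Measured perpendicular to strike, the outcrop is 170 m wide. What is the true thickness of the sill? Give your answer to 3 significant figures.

105 m

True thickness t = w · sin(dip) = 170 × sin 38°
t = 170 × 0.6157 = 104.662 m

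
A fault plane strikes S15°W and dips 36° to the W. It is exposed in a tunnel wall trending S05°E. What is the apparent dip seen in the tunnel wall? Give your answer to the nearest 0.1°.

The section lies 20° from the strike.
tan α = tan 36° × sin 20° = 0.7265 × 0.3420 = 0.2485
α = arctan(0.2485) = 13.95°

14.0°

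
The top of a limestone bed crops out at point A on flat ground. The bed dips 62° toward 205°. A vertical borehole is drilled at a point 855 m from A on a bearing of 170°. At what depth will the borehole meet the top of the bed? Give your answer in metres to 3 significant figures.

The hole lies 35° from the dip direction, so the down-dip offset is 855 × cos 35° = 700.37 m.
Depth = down-dip offset × tan(dip) = 700.37 × tan 62° = 700.37 × 1.8807
Depth = 1317.21 m

1320 m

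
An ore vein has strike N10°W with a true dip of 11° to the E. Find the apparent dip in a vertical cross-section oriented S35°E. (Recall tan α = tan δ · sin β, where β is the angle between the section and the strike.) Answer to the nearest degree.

Angle between strike (N10°W) and section (S35°E): β = 25°.
tan α = tan 11° × sin 25° = 0.1944 × 0.4226 = 0.0821
α = arctan(0.0821) = 4.70°

5°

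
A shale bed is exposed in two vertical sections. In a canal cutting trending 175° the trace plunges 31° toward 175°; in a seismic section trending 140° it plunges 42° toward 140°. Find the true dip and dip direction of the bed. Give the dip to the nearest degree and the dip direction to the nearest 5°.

The two traces are lines in the plane: v₁ = (sin 175°·cos 31°, cos 175°·cos 31°, −sin 31°), v₂ = (sin 140°·cos 42°, cos 140°·cos 42°, −sin 42°).
Cross product v₁ × v₂ gives the pole to the plane: n ∝ (0.278, -0.196, 0.365).
True dip = arccos(n_z / |n|) = arccos(0.7318) = 43.0°.
Dip direction = azimuth of (n_x, n_y) = atan2(0.278, -0.196) = 125°.

true dip 43°, dip direction 125°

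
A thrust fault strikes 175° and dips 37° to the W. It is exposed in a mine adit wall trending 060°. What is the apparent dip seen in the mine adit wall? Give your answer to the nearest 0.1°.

34.3°

Angle between strike (175°) and section (060°): β = 65°.
tan α = tan 37° × sin 65° = 0.7536 × 0.9063 = 0.6830
α = arctan(0.6830) = 34.33°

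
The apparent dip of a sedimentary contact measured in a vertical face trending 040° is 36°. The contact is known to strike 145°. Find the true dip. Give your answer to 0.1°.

36.9°

β = acute angle between strike 145° and section 040° = 75°.
tan δ = tan α / sin β = tan 36° / sin 75° = 0.7265 / 0.9659 = 0.7522
δ = arctan(0.7522) = 36.95°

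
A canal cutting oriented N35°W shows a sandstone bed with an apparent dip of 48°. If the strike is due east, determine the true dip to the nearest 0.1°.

β = acute angle between strike due east and section N35°W = 55°.
tan δ = tan α / sin β = tan 48° / sin 55° = 1.1106 / 0.8192 = 1.3558
true dip = arctan 1.3558 = 53.59°

53.6°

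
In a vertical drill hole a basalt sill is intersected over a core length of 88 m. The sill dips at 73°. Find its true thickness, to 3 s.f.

True thickness t = h · cos(dip) = 88 × cos 73°
t = 88 × 0.2924 = 25.729 m

25.7 m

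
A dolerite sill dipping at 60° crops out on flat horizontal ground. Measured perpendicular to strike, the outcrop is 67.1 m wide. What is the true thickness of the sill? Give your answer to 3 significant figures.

True thickness t = w · sin(dip) = 67.1 × sin 60°
t = 67.1 × 0.8660 = 58.110 m

58.1 m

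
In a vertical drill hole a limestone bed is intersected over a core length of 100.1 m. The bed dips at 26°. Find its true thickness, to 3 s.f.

90.0 m

True thickness t = h · cos(dip) = 100.1 × cos 26°
t = 100.1 × 0.8988 = 89.969 m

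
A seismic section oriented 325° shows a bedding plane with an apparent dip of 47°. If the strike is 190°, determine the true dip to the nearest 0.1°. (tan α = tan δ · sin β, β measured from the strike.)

β = acute angle between strike 190° and section 325° = 45°.
tan δ = tan α / sin β = tan 47° / sin 45° = 1.0724 / 0.7071 = 1.5166
δ = arctan(1.5166) = 56.60°

56.6°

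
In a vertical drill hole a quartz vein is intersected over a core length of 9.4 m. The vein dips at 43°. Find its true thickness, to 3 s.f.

6.87 m

True thickness t = h · cos(dip) = 9.4 × cos 43°
t = 9.4 × 0.7314 = 6.875 m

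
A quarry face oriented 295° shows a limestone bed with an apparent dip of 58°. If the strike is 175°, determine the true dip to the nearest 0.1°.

61.6°

β = acute angle between strike 175° and section 295° = 60°.
tan δ = tan α / sin β = tan 58° / sin 60° = 1.6003 / 0.8660 = 1.8479
true dip = arctan 1.8479 = 61.58°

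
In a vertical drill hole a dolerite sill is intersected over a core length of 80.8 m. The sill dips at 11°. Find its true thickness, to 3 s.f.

True thickness t = h · cos(dip) = 80.8 × cos 11°
t = 80.8 × 0.9816 = 79.315 m

79.3 m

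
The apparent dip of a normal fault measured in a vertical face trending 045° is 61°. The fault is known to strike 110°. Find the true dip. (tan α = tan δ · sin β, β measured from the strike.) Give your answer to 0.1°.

The section is 65° from the strike.
tan δ = tan α / sin β = tan 61° / sin 65° = 1.8040 / 0.9063 = 1.9905
true dip = arctan 1.9905 = 63.33°

63.3°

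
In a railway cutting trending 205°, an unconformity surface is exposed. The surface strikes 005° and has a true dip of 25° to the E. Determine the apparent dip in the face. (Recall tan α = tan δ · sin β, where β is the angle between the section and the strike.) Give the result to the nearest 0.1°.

The section lies 20° from the strike.
tan α = tan 25° × sin 20° = 0.4663 × 0.3420 = 0.1595
α = arctan(0.1595) = 9.06°

9.1°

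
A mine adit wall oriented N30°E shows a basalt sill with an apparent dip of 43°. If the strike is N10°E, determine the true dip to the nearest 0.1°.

69.9°

β = acute angle between strike N10°E and section N30°E = 20°.
tan(true dip) = tan 43° / sin 20° = 2.7265
true dip = arctan 2.7265 = 69.86°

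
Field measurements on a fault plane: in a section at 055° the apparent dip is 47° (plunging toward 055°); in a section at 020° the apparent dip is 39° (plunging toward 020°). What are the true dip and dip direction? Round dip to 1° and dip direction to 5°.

Each apparent-dip line lies in the plane. As unit vectors (x east, y north, z up), v₁ plunges 47°→055° and v₂ plunges 39°→020°.
The plane normal is n = v₁ × v₂ ∝ (0.288, 0.157, 0.304).
tan δ = √(n_x²+n_y²)/n_z = 0.328/0.304, so δ = 47.2°.
Dip direction = azimuth of (n_x, n_y) = atan2(0.288, 0.157) = 61°.

true dip 47°, dip direction 060°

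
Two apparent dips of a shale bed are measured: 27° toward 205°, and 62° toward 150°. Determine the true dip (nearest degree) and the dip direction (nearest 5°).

true dip 63°, dip direction 130°

Each apparent-dip line lies in the plane. As unit vectors (x east, y north, z up), v₁ plunges 27°→205° and v₂ plunges 62°→150°.
The plane normal is n = v₁ × v₂ ∝ (0.528, -0.439, 0.343).
True dip = arccos(n_z / |n|) = arccos(0.4463) = 63.5°.
The horizontal component of n points toward azimuth atan2(n_x, n_y) = 130°, the dip direction.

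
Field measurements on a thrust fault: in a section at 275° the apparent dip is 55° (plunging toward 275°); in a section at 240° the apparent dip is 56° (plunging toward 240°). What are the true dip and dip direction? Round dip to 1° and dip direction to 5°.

The two traces are lines in the plane: v₁ = (sin 275°·cos 55°, cos 275°·cos 55°, −sin 55°), v₂ = (sin 240°·cos 56°, cos 240°·cos 56°, −sin 56°).
n = v₁ × v₂ = (-0.270, -0.077, 0.184) (taken with n_z > 0).
tan δ = √(n_x²+n_y²)/n_z = 0.281/0.184, so δ = 56.8°.
Dip direction = azimuth of (n_x, n_y) = atan2(-0.270, -0.077) = 254°.

true dip 57°, dip direction 255°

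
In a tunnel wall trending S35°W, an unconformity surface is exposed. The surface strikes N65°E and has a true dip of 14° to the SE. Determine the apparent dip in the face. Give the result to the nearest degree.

The section lies 30° from the strike.
tan(apparent dip) = tan 14° · sin 30° = 0.1247
α = arctan(0.1247) = 7.11°

7°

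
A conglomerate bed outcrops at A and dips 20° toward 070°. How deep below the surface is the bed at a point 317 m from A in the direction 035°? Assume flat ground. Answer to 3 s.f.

94.5 m

The hole lies 35° from the dip direction, so the down-dip offset is 317 × cos 35° = 259.67 m.
Depth = down-dip offset × tan(dip) = 259.67 × tan 20° = 259.67 × 0.3640
Depth = 94.51 m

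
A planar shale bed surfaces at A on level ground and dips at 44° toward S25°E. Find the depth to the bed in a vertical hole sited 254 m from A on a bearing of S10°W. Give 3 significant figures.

201 m

The hole lies 35° from the dip direction, so the down-dip offset is 254 × cos 35° = 208.06 m.
Depth = down-dip offset × tan(dip) = 208.06 × tan 44° = 208.06 × 0.9657
Depth = 200.93 m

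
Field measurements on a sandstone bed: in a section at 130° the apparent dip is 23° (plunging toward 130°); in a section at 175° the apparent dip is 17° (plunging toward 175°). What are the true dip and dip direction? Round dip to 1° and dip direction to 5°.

Each apparent-dip line lies in the plane. As unit vectors (x east, y north, z up), v₁ plunges 23°→130° and v₂ plunges 17°→175°.
n = v₁ × v₂ = (0.199, -0.174, 0.622) (taken with n_z > 0).
Dip δ = arctan(|n_h|/n_z) = arctan(0.264/0.622) = 23.0°.
Dip direction = azimuth of (n_x, n_y) = atan2(0.199, -0.174) = 131°.

true dip 23°, dip direction 130°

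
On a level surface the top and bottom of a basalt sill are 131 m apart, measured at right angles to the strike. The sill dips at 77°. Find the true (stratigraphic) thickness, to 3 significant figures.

True thickness t = w · sin(dip) = 131 × sin 77°
t = 131 × 0.9744 = 127.642 m

128 m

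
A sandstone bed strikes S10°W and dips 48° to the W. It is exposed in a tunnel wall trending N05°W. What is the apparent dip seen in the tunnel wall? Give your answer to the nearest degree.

The section lies 15° from the strike.
tan α = tan 48° × sin 15° = 1.1106 × 0.2588 = 0.2874
α = arctan(0.2874) = 16.04°

16°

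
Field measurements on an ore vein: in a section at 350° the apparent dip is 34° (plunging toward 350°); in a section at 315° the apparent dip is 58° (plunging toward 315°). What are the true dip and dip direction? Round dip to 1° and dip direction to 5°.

Represent each trace as a vector plunging at its apparent dip toward its trend (east-north-up frame): v₁ = (-0.144, 0.816, -0.559), v₂ = (-0.375, 0.375, -0.848).
Cross product v₁ × v₂ gives the pole to the plane: n ∝ (-0.483, 0.087, 0.252).
tan δ = √(n_x²+n_y²)/n_z = 0.491/0.252, so δ = 62.8°.
The horizontal component of n points toward azimuth atan2(n_x, n_y) = 280°, the dip direction.

true dip 63°, dip direction 280°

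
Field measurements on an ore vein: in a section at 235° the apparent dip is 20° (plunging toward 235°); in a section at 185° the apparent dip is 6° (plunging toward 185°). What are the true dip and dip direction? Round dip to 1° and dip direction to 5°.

The two traces are lines in the plane: v₁ = (sin 235°·cos 20°, cos 235°·cos 20°, −sin 20°), v₂ = (sin 185°·cos 6°, cos 185°·cos 6°, −sin 6°).
n = v₁ × v₂ = (-0.283, -0.051, 0.716) (taken with n_z > 0).
Dip δ = arctan(|n_h|/n_z) = arctan(0.287/0.716) = 21.8°.
Dip direction = azimuth of (n_x, n_y) = atan2(-0.283, -0.051) = 260°.

true dip 22°, dip direction 260°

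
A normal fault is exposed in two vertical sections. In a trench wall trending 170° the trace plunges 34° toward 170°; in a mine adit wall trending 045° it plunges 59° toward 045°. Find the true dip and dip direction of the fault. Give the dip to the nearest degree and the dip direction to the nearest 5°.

true dip 69°, dip direction 095°

Each apparent-dip line lies in the plane. As unit vectors (x east, y north, z up), v₁ plunges 34°→170° and v₂ plunges 59°→045°.
n = v₁ × v₂ = (0.903, -0.080, 0.350) (taken with n_z > 0).
tan δ = √(n_x²+n_y²)/n_z = 0.907/0.350, so δ = 68.9°.
Dip direction = azimuth of (n_x, n_y) = atan2(0.903, -0.080) = 95°.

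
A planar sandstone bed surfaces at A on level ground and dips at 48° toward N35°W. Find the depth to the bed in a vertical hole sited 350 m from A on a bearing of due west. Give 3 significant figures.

The hole lies 55° from the dip direction, so the down-dip offset is 350 × cos 55° = 200.75 m.
Depth = down-dip offset × tan(dip) = 200.75 × tan 48° = 200.75 × 1.1106
Depth = 222.96 m

223 m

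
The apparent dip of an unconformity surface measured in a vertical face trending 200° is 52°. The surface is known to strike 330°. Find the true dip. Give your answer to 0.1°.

The section is 50° from the strike.
tan(true dip) = tan 52° / sin 50° = 1.6708
δ = arctan(1.6708) = 59.10°

59.1°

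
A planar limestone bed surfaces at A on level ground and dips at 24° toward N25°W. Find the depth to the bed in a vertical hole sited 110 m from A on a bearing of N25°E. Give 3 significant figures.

31.5 m

The hole lies 50° from the dip direction, so the down-dip offset is 110 × cos 50° = 70.71 m.
Depth = down-dip offset × tan(dip) = 70.71 × tan 24° = 70.71 × 0.4452
Depth = 31.48 m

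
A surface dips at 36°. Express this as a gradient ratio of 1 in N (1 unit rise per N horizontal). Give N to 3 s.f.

1 : N means tan θ = 1/N, so N = 1/tan 36° = 1/0.7265

1 in 1.38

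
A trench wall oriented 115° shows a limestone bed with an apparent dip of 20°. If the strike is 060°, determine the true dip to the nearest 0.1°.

24.0°

β = acute angle between strike 060° and section 115° = 55°.
tan(true dip) = tan 20° / sin 55° = 0.4443
δ = arctan(0.4443) = 23.96°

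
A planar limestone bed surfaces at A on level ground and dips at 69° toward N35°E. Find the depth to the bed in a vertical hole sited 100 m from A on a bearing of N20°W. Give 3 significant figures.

149 m

The hole lies 55° from the dip direction, so the down-dip offset is 100 × cos 55° = 57.36 m.
Depth = down-dip offset × tan(dip) = 57.36 × tan 69° = 57.36 × 2.6051
Depth = 149.42 m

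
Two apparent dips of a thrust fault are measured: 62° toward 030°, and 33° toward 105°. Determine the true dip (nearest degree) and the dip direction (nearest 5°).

true dip 62°, dip direction 035°

Each apparent-dip line lies in the plane. As unit vectors (x east, y north, z up), v₁ plunges 62°→030° and v₂ plunges 33°→105°.
n = v₁ × v₂ = (0.413, 0.587, 0.380) (taken with n_z > 0).
True dip = arccos(n_z / |n|) = arccos(0.4680) = 62.1°.
The horizontal component of n points toward azimuth atan2(n_x, n_y) = 35°, the dip direction.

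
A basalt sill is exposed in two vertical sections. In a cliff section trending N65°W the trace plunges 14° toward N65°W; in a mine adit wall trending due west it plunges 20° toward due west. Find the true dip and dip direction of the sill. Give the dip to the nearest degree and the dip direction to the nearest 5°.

true dip 22°, dip direction 240°

The two traces are lines in the plane: v₁ = (sin 295°·cos 14°, cos 295°·cos 14°, −sin 14°), v₂ = (sin 270°·cos 20°, cos 270°·cos 20°, −sin 20°).
n = v₁ × v₂ = (-0.140, -0.073, 0.385) (taken with n_z > 0).
tan δ = √(n_x²+n_y²)/n_z = 0.158/0.385, so δ = 22.3°.
The horizontal component of n points toward azimuth atan2(n_x, n_y) = 242°, the dip direction.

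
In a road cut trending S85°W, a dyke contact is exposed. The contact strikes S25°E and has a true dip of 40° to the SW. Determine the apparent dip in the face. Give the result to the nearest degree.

38°

The strike is S25°E and the section trends S85°W; the acute angle between them is β = 70°.
tan(apparent dip) = tan 40° · sin 70° = 0.7885
α = arctan(0.7885) = 38.26°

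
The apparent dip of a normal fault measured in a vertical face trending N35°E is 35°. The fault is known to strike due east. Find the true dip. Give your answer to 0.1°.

40.5°

β = acute angle between strike due east and section N35°E = 55°.
tan δ = tan α / sin β = tan 35° / sin 55° = 0.7002 / 0.8192 = 0.8548
δ = arctan(0.8548) = 40.52°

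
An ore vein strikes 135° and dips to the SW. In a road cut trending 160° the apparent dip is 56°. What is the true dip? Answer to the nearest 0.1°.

β = acute angle between strike 135° and section 160° = 25°.
tan δ = tan α / sin β = tan 56° / sin 25° = 1.4826 / 0.4226 = 3.5080
δ = arctan(3.5080) = 74.09°

74.1°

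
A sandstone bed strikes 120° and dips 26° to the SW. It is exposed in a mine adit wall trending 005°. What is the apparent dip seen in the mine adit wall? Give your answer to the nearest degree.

24°

Angle between strike (120°) and section (005°): β = 65°.
tan α = tan 26° × sin 65° = 0.4877 × 0.9063 = 0.4420
α = arctan(0.4420) = 23.85°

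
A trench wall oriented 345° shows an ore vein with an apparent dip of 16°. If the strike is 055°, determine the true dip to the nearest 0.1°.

17.0°

The section is 70° from the strike.
tan δ = tan α / sin β = tan 16° / sin 70° = 0.2867 / 0.9397 = 0.3051
true dip = arctan 0.3051 = 16.97°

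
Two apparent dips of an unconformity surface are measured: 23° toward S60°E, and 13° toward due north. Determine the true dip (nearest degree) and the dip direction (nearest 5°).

true dip 34°, dip direction 070°

Represent each trace as a vector plunging at its apparent dip toward its trend (east-north-up frame): v₁ = (0.797, -0.460, -0.391), v₂ = (0.000, 0.974, -0.225).
n = v₁ × v₂ = (0.484, 0.179, 0.777) (taken with n_z > 0).
Dip δ = arctan(|n_h|/n_z) = arctan(0.516/0.777) = 33.6°.
Dip direction = atan2(0.484, 0.179) = 70° (azimuth of n's horizontal projection).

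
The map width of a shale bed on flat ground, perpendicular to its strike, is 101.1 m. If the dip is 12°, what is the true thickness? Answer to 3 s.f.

True thickness t = w · sin(dip) = 101.1 × sin 12°
t = 101.1 × 0.2079 = 21.020 m

21.0 m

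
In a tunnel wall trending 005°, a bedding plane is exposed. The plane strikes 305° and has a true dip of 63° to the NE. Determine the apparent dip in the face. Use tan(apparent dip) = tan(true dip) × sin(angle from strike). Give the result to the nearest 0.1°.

59.5°

Angle between strike (305°) and section (005°): β = 60°.
tan(apparent dip) = tan 63° · sin 60° = 1.6997
α = arctan(1.6997) = 59.53°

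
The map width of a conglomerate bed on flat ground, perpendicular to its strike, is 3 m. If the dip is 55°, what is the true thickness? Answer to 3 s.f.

True thickness t = w · sin(dip) = 3 × sin 55°
t = 3 × 0.8192 = 2.457 m

2.46 m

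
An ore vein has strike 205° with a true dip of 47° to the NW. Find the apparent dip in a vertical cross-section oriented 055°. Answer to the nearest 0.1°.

28.2°

Angle between strike (205°) and section (055°): β = 30°.
tan α = tan 47° × sin 30° = 1.0724 × 0.5000 = 0.5362
α = arctan(0.5362) = 28.20°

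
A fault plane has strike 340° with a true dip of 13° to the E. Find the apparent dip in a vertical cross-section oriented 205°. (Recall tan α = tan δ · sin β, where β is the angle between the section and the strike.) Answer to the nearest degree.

Angle between strike (340°) and section (205°): β = 45°.
tan α = tan 13° × sin 45° = 0.2309 × 0.7071 = 0.1632
α = arctan(0.1632) = 9.27°

9°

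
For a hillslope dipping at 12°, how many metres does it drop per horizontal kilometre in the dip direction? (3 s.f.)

213 m

drop per km = 1000 × tan 12° = 1000 × 0.2126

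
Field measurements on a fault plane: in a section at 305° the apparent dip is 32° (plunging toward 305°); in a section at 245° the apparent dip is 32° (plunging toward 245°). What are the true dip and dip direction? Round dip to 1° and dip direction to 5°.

true dip 36°, dip direction 275°

Each apparent-dip line lies in the plane. As unit vectors (x east, y north, z up), v₁ plunges 32°→305° and v₂ plunges 32°→245°.
The plane normal is n = v₁ × v₂ ∝ (-0.448, 0.039, 0.623).
Dip δ = arctan(|n_h|/n_z) = arctan(0.449/0.623) = 35.8°.
Dip direction = azimuth of (n_x, n_y) = atan2(-0.448, 0.039) = 275°.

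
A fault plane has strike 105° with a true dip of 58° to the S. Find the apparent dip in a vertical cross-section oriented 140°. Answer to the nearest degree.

Angle between strike (105°) and section (140°): β = 35°.
tan α = tan 58° × sin 35° = 1.6003 × 0.5736 = 0.9179
α = arctan(0.9179) = 42.55°

43°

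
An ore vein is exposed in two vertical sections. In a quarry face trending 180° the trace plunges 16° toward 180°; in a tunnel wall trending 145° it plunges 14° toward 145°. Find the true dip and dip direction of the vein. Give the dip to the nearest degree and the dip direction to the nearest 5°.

true dip 16°, dip direction 175°

Each apparent-dip line lies in the plane. As unit vectors (x east, y north, z up), v₁ plunges 16°→180° and v₂ plunges 14°→145°.
Cross product v₁ × v₂ gives the pole to the plane: n ∝ (0.013, -0.153, 0.535).
tan δ = √(n_x²+n_y²)/n_z = 0.154/0.535, so δ = 16.1°.
Dip direction = azimuth of (n_x, n_y) = atan2(0.013, -0.153) = 175°.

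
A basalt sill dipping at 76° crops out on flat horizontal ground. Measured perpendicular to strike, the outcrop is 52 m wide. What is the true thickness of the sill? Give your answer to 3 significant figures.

True thickness t = w · sin(dip) = 52 × sin 76°
t = 52 × 0.9703 = 50.455 m

50.5 m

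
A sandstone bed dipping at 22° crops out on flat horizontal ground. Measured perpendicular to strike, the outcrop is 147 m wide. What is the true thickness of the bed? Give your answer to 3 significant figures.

True thickness t = w · sin(dip) = 147 × sin 22°
t = 147 × 0.3746 = 55.067 m

55.1 m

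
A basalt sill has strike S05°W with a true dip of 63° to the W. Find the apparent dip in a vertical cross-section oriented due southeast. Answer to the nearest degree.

56°

The section lies 50° from the strike.
tan α = tan 63° × sin 50° = 1.9626 × 0.7660 = 1.5034
α = arctan(1.5034) = 56.37°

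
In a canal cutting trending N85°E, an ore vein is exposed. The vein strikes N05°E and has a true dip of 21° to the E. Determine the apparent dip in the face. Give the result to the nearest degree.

21°

The section lies 80° from the strike.
tan(apparent dip) = tan 21° · sin 80° = 0.3780
apparent dip = arctan 0.3780 = 20.71°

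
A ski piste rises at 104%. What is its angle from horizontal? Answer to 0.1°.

tan θ = 104/100 = 1.0400
θ = arctan(1.0400) = 46.12°

46.1°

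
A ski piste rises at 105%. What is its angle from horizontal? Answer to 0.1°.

46.4°

tan θ = 105/100 = 1.0500
θ = arctan(1.0500) = 46.40°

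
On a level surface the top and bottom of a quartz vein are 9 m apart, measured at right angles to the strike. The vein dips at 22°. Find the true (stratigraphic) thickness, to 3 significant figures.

True thickness t = w · sin(dip) = 9 × sin 22°
t = 9 × 0.3746 = 3.371 m

3.37 m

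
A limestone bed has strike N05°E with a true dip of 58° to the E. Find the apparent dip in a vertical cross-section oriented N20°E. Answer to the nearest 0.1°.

The section lies 15° from the strike.
tan α = tan 58° × sin 15° = 1.6003 × 0.2588 = 0.4142
α = arctan(0.4142) = 22.50°

22.5°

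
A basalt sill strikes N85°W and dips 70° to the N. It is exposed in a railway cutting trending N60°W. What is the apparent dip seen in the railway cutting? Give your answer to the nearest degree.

The section lies 25° from the strike.
tan α = tan 70° × sin 25° = 2.7475 × 0.4226 = 1.1611
apparent dip = arctan 1.1611 = 49.26°

49°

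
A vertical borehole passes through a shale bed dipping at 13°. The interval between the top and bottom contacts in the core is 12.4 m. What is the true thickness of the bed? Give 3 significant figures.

12.1 m

True thickness t = h · cos(dip) = 12.4 × cos 13°
t = 12.4 × 0.9744 = 12.082 m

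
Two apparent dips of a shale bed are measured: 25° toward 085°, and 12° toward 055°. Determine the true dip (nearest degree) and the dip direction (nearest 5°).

The two traces are lines in the plane: v₁ = (sin 85°·cos 25°, cos 85°·cos 25°, −sin 25°), v₂ = (sin 55°·cos 12°, cos 55°·cos 12°, −sin 12°).
The plane normal is n = v₁ × v₂ ∝ (0.221, -0.151, 0.443).
True dip = arccos(n_z / |n|) = arccos(0.8563) = 31.1°.
The horizontal component of n points toward azimuth atan2(n_x, n_y) = 124°, the dip direction.

true dip 31°, dip direction 125°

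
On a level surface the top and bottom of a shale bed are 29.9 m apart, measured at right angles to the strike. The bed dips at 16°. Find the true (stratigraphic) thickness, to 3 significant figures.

True thickness t = w · sin(dip) = 29.9 × sin 16°
t = 29.9 × 0.2756 = 8.242 m

8.24 m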